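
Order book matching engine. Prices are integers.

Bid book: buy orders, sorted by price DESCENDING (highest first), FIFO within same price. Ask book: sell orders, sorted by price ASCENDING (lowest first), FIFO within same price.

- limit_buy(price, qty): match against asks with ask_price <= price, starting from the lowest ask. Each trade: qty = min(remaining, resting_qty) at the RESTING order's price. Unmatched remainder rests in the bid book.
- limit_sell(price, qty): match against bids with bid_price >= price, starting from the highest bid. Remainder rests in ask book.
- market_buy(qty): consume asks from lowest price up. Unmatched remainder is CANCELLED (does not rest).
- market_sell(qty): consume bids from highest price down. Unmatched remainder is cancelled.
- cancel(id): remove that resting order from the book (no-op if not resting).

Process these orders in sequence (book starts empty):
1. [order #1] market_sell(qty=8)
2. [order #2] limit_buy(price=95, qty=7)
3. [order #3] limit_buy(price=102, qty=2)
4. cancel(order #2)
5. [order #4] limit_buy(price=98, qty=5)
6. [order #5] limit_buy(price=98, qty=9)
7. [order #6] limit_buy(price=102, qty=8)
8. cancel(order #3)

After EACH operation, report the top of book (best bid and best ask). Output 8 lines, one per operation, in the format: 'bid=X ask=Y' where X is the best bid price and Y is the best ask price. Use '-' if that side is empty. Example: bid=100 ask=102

After op 1 [order #1] market_sell(qty=8): fills=none; bids=[-] asks=[-]
After op 2 [order #2] limit_buy(price=95, qty=7): fills=none; bids=[#2:7@95] asks=[-]
After op 3 [order #3] limit_buy(price=102, qty=2): fills=none; bids=[#3:2@102 #2:7@95] asks=[-]
After op 4 cancel(order #2): fills=none; bids=[#3:2@102] asks=[-]
After op 5 [order #4] limit_buy(price=98, qty=5): fills=none; bids=[#3:2@102 #4:5@98] asks=[-]
After op 6 [order #5] limit_buy(price=98, qty=9): fills=none; bids=[#3:2@102 #4:5@98 #5:9@98] asks=[-]
After op 7 [order #6] limit_buy(price=102, qty=8): fills=none; bids=[#3:2@102 #6:8@102 #4:5@98 #5:9@98] asks=[-]
After op 8 cancel(order #3): fills=none; bids=[#6:8@102 #4:5@98 #5:9@98] asks=[-]

Answer: bid=- ask=-
bid=95 ask=-
bid=102 ask=-
bid=102 ask=-
bid=102 ask=-
bid=102 ask=-
bid=102 ask=-
bid=102 ask=-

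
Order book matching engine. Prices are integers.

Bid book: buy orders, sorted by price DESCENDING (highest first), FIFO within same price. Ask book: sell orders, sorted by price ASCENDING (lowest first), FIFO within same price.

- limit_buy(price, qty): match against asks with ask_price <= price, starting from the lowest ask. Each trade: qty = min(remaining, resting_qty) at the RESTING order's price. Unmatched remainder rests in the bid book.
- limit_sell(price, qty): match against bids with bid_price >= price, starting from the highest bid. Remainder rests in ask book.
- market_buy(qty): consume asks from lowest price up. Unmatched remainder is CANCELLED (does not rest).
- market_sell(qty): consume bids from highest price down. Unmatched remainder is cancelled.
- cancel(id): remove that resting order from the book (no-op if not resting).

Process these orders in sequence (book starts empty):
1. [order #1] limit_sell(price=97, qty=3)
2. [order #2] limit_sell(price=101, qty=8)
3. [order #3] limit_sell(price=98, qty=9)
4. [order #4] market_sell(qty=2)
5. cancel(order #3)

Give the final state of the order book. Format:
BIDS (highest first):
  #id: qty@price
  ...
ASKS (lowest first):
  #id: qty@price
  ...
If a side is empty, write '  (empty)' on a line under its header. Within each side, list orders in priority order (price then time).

Answer: BIDS (highest first):
  (empty)
ASKS (lowest first):
  #1: 3@97
  #2: 8@101

Derivation:
After op 1 [order #1] limit_sell(price=97, qty=3): fills=none; bids=[-] asks=[#1:3@97]
After op 2 [order #2] limit_sell(price=101, qty=8): fills=none; bids=[-] asks=[#1:3@97 #2:8@101]
After op 3 [order #3] limit_sell(price=98, qty=9): fills=none; bids=[-] asks=[#1:3@97 #3:9@98 #2:8@101]
After op 4 [order #4] market_sell(qty=2): fills=none; bids=[-] asks=[#1:3@97 #3:9@98 #2:8@101]
After op 5 cancel(order #3): fills=none; bids=[-] asks=[#1:3@97 #2:8@101]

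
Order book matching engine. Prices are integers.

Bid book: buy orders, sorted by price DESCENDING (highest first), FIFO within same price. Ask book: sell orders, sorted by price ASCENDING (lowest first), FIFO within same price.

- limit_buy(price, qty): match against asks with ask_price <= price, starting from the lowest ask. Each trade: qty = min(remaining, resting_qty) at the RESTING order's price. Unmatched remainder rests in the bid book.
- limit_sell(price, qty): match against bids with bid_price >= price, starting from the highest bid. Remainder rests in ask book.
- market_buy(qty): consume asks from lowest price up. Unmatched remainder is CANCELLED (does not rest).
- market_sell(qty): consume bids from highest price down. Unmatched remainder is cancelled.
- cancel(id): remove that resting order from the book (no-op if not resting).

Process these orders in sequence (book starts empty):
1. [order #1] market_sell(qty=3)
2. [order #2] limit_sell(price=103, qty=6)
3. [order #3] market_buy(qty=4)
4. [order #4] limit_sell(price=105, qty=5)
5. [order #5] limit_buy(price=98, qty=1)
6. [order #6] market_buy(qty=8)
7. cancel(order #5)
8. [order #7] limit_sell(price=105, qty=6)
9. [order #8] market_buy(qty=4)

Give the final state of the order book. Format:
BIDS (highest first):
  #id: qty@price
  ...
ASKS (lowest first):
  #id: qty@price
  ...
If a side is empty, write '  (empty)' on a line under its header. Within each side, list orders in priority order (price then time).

Answer: BIDS (highest first):
  (empty)
ASKS (lowest first):
  #7: 2@105

Derivation:
After op 1 [order #1] market_sell(qty=3): fills=none; bids=[-] asks=[-]
After op 2 [order #2] limit_sell(price=103, qty=6): fills=none; bids=[-] asks=[#2:6@103]
After op 3 [order #3] market_buy(qty=4): fills=#3x#2:4@103; bids=[-] asks=[#2:2@103]
After op 4 [order #4] limit_sell(price=105, qty=5): fills=none; bids=[-] asks=[#2:2@103 #4:5@105]
After op 5 [order #5] limit_buy(price=98, qty=1): fills=none; bids=[#5:1@98] asks=[#2:2@103 #4:5@105]
After op 6 [order #6] market_buy(qty=8): fills=#6x#2:2@103 #6x#4:5@105; bids=[#5:1@98] asks=[-]
After op 7 cancel(order #5): fills=none; bids=[-] asks=[-]
After op 8 [order #7] limit_sell(price=105, qty=6): fills=none; bids=[-] asks=[#7:6@105]
After op 9 [order #8] market_buy(qty=4): fills=#8x#7:4@105; bids=[-] asks=[#7:2@105]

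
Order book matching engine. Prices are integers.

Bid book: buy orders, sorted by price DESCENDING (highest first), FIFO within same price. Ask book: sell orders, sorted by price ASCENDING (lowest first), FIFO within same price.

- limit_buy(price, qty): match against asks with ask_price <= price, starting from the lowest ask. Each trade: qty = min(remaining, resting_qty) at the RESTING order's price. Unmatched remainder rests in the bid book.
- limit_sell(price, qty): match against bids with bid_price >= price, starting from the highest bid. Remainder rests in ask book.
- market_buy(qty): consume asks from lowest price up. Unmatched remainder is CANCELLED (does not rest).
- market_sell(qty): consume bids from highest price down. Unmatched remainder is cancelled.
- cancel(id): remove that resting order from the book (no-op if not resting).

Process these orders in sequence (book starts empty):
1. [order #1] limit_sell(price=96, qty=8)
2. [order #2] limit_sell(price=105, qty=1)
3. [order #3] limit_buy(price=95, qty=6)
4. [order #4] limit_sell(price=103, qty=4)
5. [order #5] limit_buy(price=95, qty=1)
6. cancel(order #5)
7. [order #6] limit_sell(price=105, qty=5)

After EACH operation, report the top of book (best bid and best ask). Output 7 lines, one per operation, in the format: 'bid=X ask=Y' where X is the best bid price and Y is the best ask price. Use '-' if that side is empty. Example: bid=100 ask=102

Answer: bid=- ask=96
bid=- ask=96
bid=95 ask=96
bid=95 ask=96
bid=95 ask=96
bid=95 ask=96
bid=95 ask=96

Derivation:
After op 1 [order #1] limit_sell(price=96, qty=8): fills=none; bids=[-] asks=[#1:8@96]
After op 2 [order #2] limit_sell(price=105, qty=1): fills=none; bids=[-] asks=[#1:8@96 #2:1@105]
After op 3 [order #3] limit_buy(price=95, qty=6): fills=none; bids=[#3:6@95] asks=[#1:8@96 #2:1@105]
After op 4 [order #4] limit_sell(price=103, qty=4): fills=none; bids=[#3:6@95] asks=[#1:8@96 #4:4@103 #2:1@105]
After op 5 [order #5] limit_buy(price=95, qty=1): fills=none; bids=[#3:6@95 #5:1@95] asks=[#1:8@96 #4:4@103 #2:1@105]
After op 6 cancel(order #5): fills=none; bids=[#3:6@95] asks=[#1:8@96 #4:4@103 #2:1@105]
After op 7 [order #6] limit_sell(price=105, qty=5): fills=none; bids=[#3:6@95] asks=[#1:8@96 #4:4@103 #2:1@105 #6:5@105]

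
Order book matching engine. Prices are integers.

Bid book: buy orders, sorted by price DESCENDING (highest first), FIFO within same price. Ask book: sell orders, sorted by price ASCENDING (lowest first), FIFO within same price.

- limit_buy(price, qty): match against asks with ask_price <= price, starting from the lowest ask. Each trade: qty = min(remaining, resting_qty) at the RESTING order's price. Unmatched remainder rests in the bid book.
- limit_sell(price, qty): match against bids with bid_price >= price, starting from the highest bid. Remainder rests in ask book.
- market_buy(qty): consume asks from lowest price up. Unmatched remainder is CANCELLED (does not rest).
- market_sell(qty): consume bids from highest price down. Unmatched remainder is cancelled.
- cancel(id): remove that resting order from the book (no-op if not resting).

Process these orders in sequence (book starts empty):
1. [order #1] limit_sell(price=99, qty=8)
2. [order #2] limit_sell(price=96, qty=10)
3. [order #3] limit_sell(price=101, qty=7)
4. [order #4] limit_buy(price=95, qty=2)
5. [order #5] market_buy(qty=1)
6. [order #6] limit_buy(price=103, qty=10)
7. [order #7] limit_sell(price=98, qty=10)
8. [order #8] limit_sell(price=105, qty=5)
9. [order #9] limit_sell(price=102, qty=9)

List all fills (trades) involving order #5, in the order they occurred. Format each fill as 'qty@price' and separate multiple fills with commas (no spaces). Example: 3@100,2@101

After op 1 [order #1] limit_sell(price=99, qty=8): fills=none; bids=[-] asks=[#1:8@99]
After op 2 [order #2] limit_sell(price=96, qty=10): fills=none; bids=[-] asks=[#2:10@96 #1:8@99]
After op 3 [order #3] limit_sell(price=101, qty=7): fills=none; bids=[-] asks=[#2:10@96 #1:8@99 #3:7@101]
After op 4 [order #4] limit_buy(price=95, qty=2): fills=none; bids=[#4:2@95] asks=[#2:10@96 #1:8@99 #3:7@101]
After op 5 [order #5] market_buy(qty=1): fills=#5x#2:1@96; bids=[#4:2@95] asks=[#2:9@96 #1:8@99 #3:7@101]
After op 6 [order #6] limit_buy(price=103, qty=10): fills=#6x#2:9@96 #6x#1:1@99; bids=[#4:2@95] asks=[#1:7@99 #3:7@101]
After op 7 [order #7] limit_sell(price=98, qty=10): fills=none; bids=[#4:2@95] asks=[#7:10@98 #1:7@99 #3:7@101]
After op 8 [order #8] limit_sell(price=105, qty=5): fills=none; bids=[#4:2@95] asks=[#7:10@98 #1:7@99 #3:7@101 #8:5@105]
After op 9 [order #9] limit_sell(price=102, qty=9): fills=none; bids=[#4:2@95] asks=[#7:10@98 #1:7@99 #3:7@101 #9:9@102 #8:5@105]

Answer: 1@96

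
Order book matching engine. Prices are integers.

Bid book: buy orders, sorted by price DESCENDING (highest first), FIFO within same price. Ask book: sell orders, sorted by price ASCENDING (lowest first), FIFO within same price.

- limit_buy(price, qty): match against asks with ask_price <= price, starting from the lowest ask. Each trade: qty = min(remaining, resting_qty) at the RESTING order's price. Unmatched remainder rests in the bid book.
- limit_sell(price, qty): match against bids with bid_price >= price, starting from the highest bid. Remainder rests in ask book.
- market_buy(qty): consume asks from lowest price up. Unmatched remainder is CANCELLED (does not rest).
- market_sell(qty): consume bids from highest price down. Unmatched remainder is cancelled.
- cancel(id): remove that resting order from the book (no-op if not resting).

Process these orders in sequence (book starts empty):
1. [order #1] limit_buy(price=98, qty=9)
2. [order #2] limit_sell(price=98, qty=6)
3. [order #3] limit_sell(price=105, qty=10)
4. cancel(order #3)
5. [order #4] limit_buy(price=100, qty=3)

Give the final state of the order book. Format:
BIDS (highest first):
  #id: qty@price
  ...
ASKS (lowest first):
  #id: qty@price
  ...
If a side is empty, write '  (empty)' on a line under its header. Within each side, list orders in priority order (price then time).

Answer: BIDS (highest first):
  #4: 3@100
  #1: 3@98
ASKS (lowest first):
  (empty)

Derivation:
After op 1 [order #1] limit_buy(price=98, qty=9): fills=none; bids=[#1:9@98] asks=[-]
After op 2 [order #2] limit_sell(price=98, qty=6): fills=#1x#2:6@98; bids=[#1:3@98] asks=[-]
After op 3 [order #3] limit_sell(price=105, qty=10): fills=none; bids=[#1:3@98] asks=[#3:10@105]
After op 4 cancel(order #3): fills=none; bids=[#1:3@98] asks=[-]
After op 5 [order #4] limit_buy(price=100, qty=3): fills=none; bids=[#4:3@100 #1:3@98] asks=[-]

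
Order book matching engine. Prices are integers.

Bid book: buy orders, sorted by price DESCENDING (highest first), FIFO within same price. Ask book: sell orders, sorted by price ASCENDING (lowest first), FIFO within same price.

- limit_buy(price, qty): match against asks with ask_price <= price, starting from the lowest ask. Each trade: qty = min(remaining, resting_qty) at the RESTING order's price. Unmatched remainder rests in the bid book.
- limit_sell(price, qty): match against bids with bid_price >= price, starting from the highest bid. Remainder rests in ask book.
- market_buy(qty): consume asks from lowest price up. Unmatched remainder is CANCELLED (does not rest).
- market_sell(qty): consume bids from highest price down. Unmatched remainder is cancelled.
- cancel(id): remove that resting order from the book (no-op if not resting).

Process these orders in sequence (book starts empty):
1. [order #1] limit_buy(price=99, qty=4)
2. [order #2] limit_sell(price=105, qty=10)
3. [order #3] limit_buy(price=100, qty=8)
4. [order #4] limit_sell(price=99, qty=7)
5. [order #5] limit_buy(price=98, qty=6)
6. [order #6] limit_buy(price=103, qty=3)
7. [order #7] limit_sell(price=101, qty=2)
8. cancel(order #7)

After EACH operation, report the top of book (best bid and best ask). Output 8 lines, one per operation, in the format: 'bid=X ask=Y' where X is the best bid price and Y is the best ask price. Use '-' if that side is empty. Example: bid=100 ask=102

Answer: bid=99 ask=-
bid=99 ask=105
bid=100 ask=105
bid=100 ask=105
bid=100 ask=105
bid=103 ask=105
bid=103 ask=105
bid=103 ask=105

Derivation:
After op 1 [order #1] limit_buy(price=99, qty=4): fills=none; bids=[#1:4@99] asks=[-]
After op 2 [order #2] limit_sell(price=105, qty=10): fills=none; bids=[#1:4@99] asks=[#2:10@105]
After op 3 [order #3] limit_buy(price=100, qty=8): fills=none; bids=[#3:8@100 #1:4@99] asks=[#2:10@105]
After op 4 [order #4] limit_sell(price=99, qty=7): fills=#3x#4:7@100; bids=[#3:1@100 #1:4@99] asks=[#2:10@105]
After op 5 [order #5] limit_buy(price=98, qty=6): fills=none; bids=[#3:1@100 #1:4@99 #5:6@98] asks=[#2:10@105]
After op 6 [order #6] limit_buy(price=103, qty=3): fills=none; bids=[#6:3@103 #3:1@100 #1:4@99 #5:6@98] asks=[#2:10@105]
After op 7 [order #7] limit_sell(price=101, qty=2): fills=#6x#7:2@103; bids=[#6:1@103 #3:1@100 #1:4@99 #5:6@98] asks=[#2:10@105]
After op 8 cancel(order #7): fills=none; bids=[#6:1@103 #3:1@100 #1:4@99 #5:6@98] asks=[#2:10@105]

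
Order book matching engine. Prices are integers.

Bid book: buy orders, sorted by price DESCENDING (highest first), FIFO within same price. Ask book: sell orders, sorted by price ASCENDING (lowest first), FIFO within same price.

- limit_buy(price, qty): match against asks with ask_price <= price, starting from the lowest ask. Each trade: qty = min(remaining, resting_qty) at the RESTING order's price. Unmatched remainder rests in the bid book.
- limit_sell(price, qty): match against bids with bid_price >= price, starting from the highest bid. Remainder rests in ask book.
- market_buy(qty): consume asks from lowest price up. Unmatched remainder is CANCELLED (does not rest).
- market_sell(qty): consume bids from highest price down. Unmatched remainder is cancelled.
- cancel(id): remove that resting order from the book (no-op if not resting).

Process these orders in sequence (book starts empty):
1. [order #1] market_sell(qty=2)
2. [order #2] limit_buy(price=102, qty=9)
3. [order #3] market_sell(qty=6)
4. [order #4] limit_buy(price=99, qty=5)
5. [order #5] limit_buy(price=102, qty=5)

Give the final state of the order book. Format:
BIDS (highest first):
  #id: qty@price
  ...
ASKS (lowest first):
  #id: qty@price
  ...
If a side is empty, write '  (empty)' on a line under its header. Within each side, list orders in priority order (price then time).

Answer: BIDS (highest first):
  #2: 3@102
  #5: 5@102
  #4: 5@99
ASKS (lowest first):
  (empty)

Derivation:
After op 1 [order #1] market_sell(qty=2): fills=none; bids=[-] asks=[-]
After op 2 [order #2] limit_buy(price=102, qty=9): fills=none; bids=[#2:9@102] asks=[-]
After op 3 [order #3] market_sell(qty=6): fills=#2x#3:6@102; bids=[#2:3@102] asks=[-]
After op 4 [order #4] limit_buy(price=99, qty=5): fills=none; bids=[#2:3@102 #4:5@99] asks=[-]
After op 5 [order #5] limit_buy(price=102, qty=5): fills=none; bids=[#2:3@102 #5:5@102 #4:5@99] asks=[-]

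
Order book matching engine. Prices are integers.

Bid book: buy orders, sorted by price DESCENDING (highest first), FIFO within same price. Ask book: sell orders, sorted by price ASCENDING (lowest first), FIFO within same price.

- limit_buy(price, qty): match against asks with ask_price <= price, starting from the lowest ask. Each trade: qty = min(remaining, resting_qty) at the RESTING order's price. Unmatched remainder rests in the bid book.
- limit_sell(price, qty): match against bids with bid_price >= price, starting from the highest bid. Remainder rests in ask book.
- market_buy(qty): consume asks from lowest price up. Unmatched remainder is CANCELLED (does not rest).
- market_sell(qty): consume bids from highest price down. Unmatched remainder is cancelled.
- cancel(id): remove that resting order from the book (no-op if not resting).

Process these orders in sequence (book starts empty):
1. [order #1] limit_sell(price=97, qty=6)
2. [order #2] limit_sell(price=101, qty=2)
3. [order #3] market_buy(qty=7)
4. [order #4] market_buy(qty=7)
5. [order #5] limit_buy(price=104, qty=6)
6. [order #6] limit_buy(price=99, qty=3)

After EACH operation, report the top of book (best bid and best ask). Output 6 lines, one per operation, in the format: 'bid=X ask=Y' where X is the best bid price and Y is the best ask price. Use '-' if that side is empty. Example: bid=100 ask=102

Answer: bid=- ask=97
bid=- ask=97
bid=- ask=101
bid=- ask=-
bid=104 ask=-
bid=104 ask=-

Derivation:
After op 1 [order #1] limit_sell(price=97, qty=6): fills=none; bids=[-] asks=[#1:6@97]
After op 2 [order #2] limit_sell(price=101, qty=2): fills=none; bids=[-] asks=[#1:6@97 #2:2@101]
After op 3 [order #3] market_buy(qty=7): fills=#3x#1:6@97 #3x#2:1@101; bids=[-] asks=[#2:1@101]
After op 4 [order #4] market_buy(qty=7): fills=#4x#2:1@101; bids=[-] asks=[-]
After op 5 [order #5] limit_buy(price=104, qty=6): fills=none; bids=[#5:6@104] asks=[-]
After op 6 [order #6] limit_buy(price=99, qty=3): fills=none; bids=[#5:6@104 #6:3@99] asks=[-]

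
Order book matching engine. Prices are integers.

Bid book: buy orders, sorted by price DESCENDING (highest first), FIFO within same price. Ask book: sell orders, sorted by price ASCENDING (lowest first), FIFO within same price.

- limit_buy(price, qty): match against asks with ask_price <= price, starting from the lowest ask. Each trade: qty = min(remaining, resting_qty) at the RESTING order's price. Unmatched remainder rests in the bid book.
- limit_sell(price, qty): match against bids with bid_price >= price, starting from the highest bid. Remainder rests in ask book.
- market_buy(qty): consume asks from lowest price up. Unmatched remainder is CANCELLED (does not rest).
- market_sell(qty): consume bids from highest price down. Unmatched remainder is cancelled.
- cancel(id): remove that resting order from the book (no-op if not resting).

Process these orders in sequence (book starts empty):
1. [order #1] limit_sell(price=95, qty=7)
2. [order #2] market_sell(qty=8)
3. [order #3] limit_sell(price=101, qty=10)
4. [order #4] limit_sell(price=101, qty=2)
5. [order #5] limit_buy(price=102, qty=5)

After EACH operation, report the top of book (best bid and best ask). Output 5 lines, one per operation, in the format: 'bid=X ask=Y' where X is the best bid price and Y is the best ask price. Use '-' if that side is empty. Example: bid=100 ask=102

Answer: bid=- ask=95
bid=- ask=95
bid=- ask=95
bid=- ask=95
bid=- ask=95

Derivation:
After op 1 [order #1] limit_sell(price=95, qty=7): fills=none; bids=[-] asks=[#1:7@95]
After op 2 [order #2] market_sell(qty=8): fills=none; bids=[-] asks=[#1:7@95]
After op 3 [order #3] limit_sell(price=101, qty=10): fills=none; bids=[-] asks=[#1:7@95 #3:10@101]
After op 4 [order #4] limit_sell(price=101, qty=2): fills=none; bids=[-] asks=[#1:7@95 #3:10@101 #4:2@101]
After op 5 [order #5] limit_buy(price=102, qty=5): fills=#5x#1:5@95; bids=[-] asks=[#1:2@95 #3:10@101 #4:2@101]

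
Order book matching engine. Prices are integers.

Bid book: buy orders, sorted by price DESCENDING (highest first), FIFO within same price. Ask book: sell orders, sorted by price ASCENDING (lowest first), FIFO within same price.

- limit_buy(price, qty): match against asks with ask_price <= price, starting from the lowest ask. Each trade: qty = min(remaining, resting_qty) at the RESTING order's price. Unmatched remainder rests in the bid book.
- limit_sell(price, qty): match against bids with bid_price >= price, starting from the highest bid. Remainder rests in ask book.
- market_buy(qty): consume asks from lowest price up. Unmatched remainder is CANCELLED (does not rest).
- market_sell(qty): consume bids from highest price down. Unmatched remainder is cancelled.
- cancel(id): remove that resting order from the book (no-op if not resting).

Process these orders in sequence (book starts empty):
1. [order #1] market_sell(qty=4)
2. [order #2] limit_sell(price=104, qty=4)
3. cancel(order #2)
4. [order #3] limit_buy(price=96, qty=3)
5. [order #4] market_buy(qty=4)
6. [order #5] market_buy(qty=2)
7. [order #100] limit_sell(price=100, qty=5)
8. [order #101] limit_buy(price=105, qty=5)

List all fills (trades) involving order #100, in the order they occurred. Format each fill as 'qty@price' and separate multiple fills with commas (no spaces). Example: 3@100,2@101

Answer: 5@100

Derivation:
After op 1 [order #1] market_sell(qty=4): fills=none; bids=[-] asks=[-]
After op 2 [order #2] limit_sell(price=104, qty=4): fills=none; bids=[-] asks=[#2:4@104]
After op 3 cancel(order #2): fills=none; bids=[-] asks=[-]
After op 4 [order #3] limit_buy(price=96, qty=3): fills=none; bids=[#3:3@96] asks=[-]
After op 5 [order #4] market_buy(qty=4): fills=none; bids=[#3:3@96] asks=[-]
After op 6 [order #5] market_buy(qty=2): fills=none; bids=[#3:3@96] asks=[-]
After op 7 [order #100] limit_sell(price=100, qty=5): fills=none; bids=[#3:3@96] asks=[#100:5@100]
After op 8 [order #101] limit_buy(price=105, qty=5): fills=#101x#100:5@100; bids=[#3:3@96] asks=[-]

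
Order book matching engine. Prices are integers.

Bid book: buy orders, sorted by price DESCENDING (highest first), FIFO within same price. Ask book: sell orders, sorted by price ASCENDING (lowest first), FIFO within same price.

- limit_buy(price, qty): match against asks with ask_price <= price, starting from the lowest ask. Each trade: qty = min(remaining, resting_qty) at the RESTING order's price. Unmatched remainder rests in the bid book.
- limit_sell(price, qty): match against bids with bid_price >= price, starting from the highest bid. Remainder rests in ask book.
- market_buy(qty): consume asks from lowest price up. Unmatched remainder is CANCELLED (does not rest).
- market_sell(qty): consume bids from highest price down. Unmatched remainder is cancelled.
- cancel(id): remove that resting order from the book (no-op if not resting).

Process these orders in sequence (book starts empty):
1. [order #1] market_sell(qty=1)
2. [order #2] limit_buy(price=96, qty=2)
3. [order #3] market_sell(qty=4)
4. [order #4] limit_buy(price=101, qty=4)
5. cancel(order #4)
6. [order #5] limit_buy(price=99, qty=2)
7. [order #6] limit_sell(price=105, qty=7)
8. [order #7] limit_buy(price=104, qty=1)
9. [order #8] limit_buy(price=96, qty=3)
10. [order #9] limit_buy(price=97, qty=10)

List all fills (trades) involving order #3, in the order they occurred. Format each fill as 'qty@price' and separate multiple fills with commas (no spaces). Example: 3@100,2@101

Answer: 2@96

Derivation:
After op 1 [order #1] market_sell(qty=1): fills=none; bids=[-] asks=[-]
After op 2 [order #2] limit_buy(price=96, qty=2): fills=none; bids=[#2:2@96] asks=[-]
After op 3 [order #3] market_sell(qty=4): fills=#2x#3:2@96; bids=[-] asks=[-]
After op 4 [order #4] limit_buy(price=101, qty=4): fills=none; bids=[#4:4@101] asks=[-]
After op 5 cancel(order #4): fills=none; bids=[-] asks=[-]
After op 6 [order #5] limit_buy(price=99, qty=2): fills=none; bids=[#5:2@99] asks=[-]
After op 7 [order #6] limit_sell(price=105, qty=7): fills=none; bids=[#5:2@99] asks=[#6:7@105]
After op 8 [order #7] limit_buy(price=104, qty=1): fills=none; bids=[#7:1@104 #5:2@99] asks=[#6:7@105]
After op 9 [order #8] limit_buy(price=96, qty=3): fills=none; bids=[#7:1@104 #5:2@99 #8:3@96] asks=[#6:7@105]
After op 10 [order #9] limit_buy(price=97, qty=10): fills=none; bids=[#7:1@104 #5:2@99 #9:10@97 #8:3@96] asks=[#6:7@105]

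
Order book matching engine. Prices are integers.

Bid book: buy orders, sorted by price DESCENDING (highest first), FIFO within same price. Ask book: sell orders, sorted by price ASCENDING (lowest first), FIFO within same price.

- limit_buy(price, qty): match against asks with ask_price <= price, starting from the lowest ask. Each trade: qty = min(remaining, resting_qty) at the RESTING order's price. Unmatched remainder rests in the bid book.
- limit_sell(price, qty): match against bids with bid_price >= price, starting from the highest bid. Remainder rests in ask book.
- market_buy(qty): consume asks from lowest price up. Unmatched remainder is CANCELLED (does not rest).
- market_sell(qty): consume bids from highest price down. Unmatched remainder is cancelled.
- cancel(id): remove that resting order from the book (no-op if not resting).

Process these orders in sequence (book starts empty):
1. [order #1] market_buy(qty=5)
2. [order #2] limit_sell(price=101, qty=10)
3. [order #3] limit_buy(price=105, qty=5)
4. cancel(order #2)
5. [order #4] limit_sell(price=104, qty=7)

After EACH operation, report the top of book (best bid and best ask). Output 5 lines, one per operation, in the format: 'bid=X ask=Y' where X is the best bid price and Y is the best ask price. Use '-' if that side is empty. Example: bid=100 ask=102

Answer: bid=- ask=-
bid=- ask=101
bid=- ask=101
bid=- ask=-
bid=- ask=104

Derivation:
After op 1 [order #1] market_buy(qty=5): fills=none; bids=[-] asks=[-]
After op 2 [order #2] limit_sell(price=101, qty=10): fills=none; bids=[-] asks=[#2:10@101]
After op 3 [order #3] limit_buy(price=105, qty=5): fills=#3x#2:5@101; bids=[-] asks=[#2:5@101]
After op 4 cancel(order #2): fills=none; bids=[-] asks=[-]
After op 5 [order #4] limit_sell(price=104, qty=7): fills=none; bids=[-] asks=[#4:7@104]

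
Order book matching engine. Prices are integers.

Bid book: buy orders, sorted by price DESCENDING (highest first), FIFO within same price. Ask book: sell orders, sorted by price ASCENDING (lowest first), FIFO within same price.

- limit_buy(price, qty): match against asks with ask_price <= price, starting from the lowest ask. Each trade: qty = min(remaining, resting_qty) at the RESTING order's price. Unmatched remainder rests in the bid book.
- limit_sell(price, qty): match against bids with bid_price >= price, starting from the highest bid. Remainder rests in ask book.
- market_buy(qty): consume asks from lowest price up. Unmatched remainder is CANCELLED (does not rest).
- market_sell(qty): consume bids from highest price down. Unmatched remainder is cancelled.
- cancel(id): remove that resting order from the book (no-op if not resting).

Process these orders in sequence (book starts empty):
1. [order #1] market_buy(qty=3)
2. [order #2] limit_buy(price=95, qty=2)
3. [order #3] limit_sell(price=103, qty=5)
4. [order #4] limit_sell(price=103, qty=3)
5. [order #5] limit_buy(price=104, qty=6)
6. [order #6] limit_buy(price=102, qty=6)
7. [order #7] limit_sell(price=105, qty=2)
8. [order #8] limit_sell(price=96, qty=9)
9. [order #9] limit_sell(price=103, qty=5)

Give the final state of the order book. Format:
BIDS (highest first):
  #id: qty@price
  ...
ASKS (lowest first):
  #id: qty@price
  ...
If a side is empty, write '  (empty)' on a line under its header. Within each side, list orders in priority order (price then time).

Answer: BIDS (highest first):
  #2: 2@95
ASKS (lowest first):
  #8: 3@96
  #4: 2@103
  #9: 5@103
  #7: 2@105

Derivation:
After op 1 [order #1] market_buy(qty=3): fills=none; bids=[-] asks=[-]
After op 2 [order #2] limit_buy(price=95, qty=2): fills=none; bids=[#2:2@95] asks=[-]
After op 3 [order #3] limit_sell(price=103, qty=5): fills=none; bids=[#2:2@95] asks=[#3:5@103]
After op 4 [order #4] limit_sell(price=103, qty=3): fills=none; bids=[#2:2@95] asks=[#3:5@103 #4:3@103]
After op 5 [order #5] limit_buy(price=104, qty=6): fills=#5x#3:5@103 #5x#4:1@103; bids=[#2:2@95] asks=[#4:2@103]
After op 6 [order #6] limit_buy(price=102, qty=6): fills=none; bids=[#6:6@102 #2:2@95] asks=[#4:2@103]
After op 7 [order #7] limit_sell(price=105, qty=2): fills=none; bids=[#6:6@102 #2:2@95] asks=[#4:2@103 #7:2@105]
After op 8 [order #8] limit_sell(price=96, qty=9): fills=#6x#8:6@102; bids=[#2:2@95] asks=[#8:3@96 #4:2@103 #7:2@105]
After op 9 [order #9] limit_sell(price=103, qty=5): fills=none; bids=[#2:2@95] asks=[#8:3@96 #4:2@103 #9:5@103 #7:2@105]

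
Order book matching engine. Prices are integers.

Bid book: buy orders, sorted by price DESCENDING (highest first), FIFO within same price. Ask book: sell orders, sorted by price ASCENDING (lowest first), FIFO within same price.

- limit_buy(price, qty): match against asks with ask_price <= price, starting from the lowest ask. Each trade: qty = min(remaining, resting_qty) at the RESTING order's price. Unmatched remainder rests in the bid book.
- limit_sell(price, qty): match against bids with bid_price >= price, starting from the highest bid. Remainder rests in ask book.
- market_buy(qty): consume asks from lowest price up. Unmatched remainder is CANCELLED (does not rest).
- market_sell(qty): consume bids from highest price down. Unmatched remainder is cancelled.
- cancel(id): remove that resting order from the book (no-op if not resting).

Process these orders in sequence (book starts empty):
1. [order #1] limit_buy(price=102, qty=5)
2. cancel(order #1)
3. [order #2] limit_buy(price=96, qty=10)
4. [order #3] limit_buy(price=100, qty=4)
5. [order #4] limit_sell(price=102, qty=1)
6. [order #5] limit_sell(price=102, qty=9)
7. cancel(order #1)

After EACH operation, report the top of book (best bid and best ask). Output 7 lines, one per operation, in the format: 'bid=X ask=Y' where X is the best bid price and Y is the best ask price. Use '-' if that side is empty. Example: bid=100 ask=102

After op 1 [order #1] limit_buy(price=102, qty=5): fills=none; bids=[#1:5@102] asks=[-]
After op 2 cancel(order #1): fills=none; bids=[-] asks=[-]
After op 3 [order #2] limit_buy(price=96, qty=10): fills=none; bids=[#2:10@96] asks=[-]
After op 4 [order #3] limit_buy(price=100, qty=4): fills=none; bids=[#3:4@100 #2:10@96] asks=[-]
After op 5 [order #4] limit_sell(price=102, qty=1): fills=none; bids=[#3:4@100 #2:10@96] asks=[#4:1@102]
After op 6 [order #5] limit_sell(price=102, qty=9): fills=none; bids=[#3:4@100 #2:10@96] asks=[#4:1@102 #5:9@102]
After op 7 cancel(order #1): fills=none; bids=[#3:4@100 #2:10@96] asks=[#4:1@102 #5:9@102]

Answer: bid=102 ask=-
bid=- ask=-
bid=96 ask=-
bid=100 ask=-
bid=100 ask=102
bid=100 ask=102
bid=100 ask=102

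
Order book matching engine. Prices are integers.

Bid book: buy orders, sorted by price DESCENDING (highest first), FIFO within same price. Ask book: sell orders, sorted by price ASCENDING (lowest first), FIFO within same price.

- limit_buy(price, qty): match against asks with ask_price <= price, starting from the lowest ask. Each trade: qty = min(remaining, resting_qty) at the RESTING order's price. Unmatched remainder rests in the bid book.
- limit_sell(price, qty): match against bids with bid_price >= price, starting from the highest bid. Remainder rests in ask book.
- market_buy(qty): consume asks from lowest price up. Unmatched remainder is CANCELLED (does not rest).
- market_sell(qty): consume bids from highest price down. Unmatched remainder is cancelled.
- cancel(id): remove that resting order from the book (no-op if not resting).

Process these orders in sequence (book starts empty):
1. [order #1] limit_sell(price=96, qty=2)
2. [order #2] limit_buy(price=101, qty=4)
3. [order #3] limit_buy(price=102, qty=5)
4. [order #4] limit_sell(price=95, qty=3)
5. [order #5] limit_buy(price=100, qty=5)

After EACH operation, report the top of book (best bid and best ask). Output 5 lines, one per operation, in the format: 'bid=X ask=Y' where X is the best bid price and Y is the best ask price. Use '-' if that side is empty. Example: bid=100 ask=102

After op 1 [order #1] limit_sell(price=96, qty=2): fills=none; bids=[-] asks=[#1:2@96]
After op 2 [order #2] limit_buy(price=101, qty=4): fills=#2x#1:2@96; bids=[#2:2@101] asks=[-]
After op 3 [order #3] limit_buy(price=102, qty=5): fills=none; bids=[#3:5@102 #2:2@101] asks=[-]
After op 4 [order #4] limit_sell(price=95, qty=3): fills=#3x#4:3@102; bids=[#3:2@102 #2:2@101] asks=[-]
After op 5 [order #5] limit_buy(price=100, qty=5): fills=none; bids=[#3:2@102 #2:2@101 #5:5@100] asks=[-]

Answer: bid=- ask=96
bid=101 ask=-
bid=102 ask=-
bid=102 ask=-
bid=102 ask=-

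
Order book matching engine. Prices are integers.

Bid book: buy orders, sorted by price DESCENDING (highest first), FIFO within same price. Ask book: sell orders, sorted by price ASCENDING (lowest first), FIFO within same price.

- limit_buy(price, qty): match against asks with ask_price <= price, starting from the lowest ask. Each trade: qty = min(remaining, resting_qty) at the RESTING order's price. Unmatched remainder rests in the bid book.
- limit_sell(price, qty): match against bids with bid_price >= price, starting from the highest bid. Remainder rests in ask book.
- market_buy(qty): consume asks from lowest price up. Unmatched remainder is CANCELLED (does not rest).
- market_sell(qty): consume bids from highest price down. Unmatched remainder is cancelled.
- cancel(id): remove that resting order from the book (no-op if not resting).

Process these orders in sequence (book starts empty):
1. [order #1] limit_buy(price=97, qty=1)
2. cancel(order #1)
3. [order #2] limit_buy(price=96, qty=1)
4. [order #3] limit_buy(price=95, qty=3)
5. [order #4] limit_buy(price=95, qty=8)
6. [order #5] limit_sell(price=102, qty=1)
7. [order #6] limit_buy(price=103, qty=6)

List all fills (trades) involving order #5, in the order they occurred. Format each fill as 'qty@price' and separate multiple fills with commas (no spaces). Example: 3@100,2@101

Answer: 1@102

Derivation:
After op 1 [order #1] limit_buy(price=97, qty=1): fills=none; bids=[#1:1@97] asks=[-]
After op 2 cancel(order #1): fills=none; bids=[-] asks=[-]
After op 3 [order #2] limit_buy(price=96, qty=1): fills=none; bids=[#2:1@96] asks=[-]
After op 4 [order #3] limit_buy(price=95, qty=3): fills=none; bids=[#2:1@96 #3:3@95] asks=[-]
After op 5 [order #4] limit_buy(price=95, qty=8): fills=none; bids=[#2:1@96 #3:3@95 #4:8@95] asks=[-]
After op 6 [order #5] limit_sell(price=102, qty=1): fills=none; bids=[#2:1@96 #3:3@95 #4:8@95] asks=[#5:1@102]
After op 7 [order #6] limit_buy(price=103, qty=6): fills=#6x#5:1@102; bids=[#6:5@103 #2:1@96 #3:3@95 #4:8@95] asks=[-]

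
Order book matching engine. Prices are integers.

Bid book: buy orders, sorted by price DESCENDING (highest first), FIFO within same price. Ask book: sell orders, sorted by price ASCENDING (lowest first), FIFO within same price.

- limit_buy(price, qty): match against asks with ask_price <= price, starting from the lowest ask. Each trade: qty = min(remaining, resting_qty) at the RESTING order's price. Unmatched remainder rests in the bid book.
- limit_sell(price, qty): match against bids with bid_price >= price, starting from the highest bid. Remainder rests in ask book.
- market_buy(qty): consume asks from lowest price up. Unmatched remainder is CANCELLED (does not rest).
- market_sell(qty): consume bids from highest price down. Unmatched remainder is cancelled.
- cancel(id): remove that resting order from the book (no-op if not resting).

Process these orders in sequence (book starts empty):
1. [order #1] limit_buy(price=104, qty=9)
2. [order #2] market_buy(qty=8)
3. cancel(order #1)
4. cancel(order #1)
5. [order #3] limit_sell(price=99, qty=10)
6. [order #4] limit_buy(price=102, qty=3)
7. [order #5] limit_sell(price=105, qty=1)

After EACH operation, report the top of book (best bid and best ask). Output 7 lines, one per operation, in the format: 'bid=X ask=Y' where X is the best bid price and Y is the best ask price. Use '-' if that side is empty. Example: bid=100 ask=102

After op 1 [order #1] limit_buy(price=104, qty=9): fills=none; bids=[#1:9@104] asks=[-]
After op 2 [order #2] market_buy(qty=8): fills=none; bids=[#1:9@104] asks=[-]
After op 3 cancel(order #1): fills=none; bids=[-] asks=[-]
After op 4 cancel(order #1): fills=none; bids=[-] asks=[-]
After op 5 [order #3] limit_sell(price=99, qty=10): fills=none; bids=[-] asks=[#3:10@99]
After op 6 [order #4] limit_buy(price=102, qty=3): fills=#4x#3:3@99; bids=[-] asks=[#3:7@99]
After op 7 [order #5] limit_sell(price=105, qty=1): fills=none; bids=[-] asks=[#3:7@99 #5:1@105]

Answer: bid=104 ask=-
bid=104 ask=-
bid=- ask=-
bid=- ask=-
bid=- ask=99
bid=- ask=99
bid=- ask=99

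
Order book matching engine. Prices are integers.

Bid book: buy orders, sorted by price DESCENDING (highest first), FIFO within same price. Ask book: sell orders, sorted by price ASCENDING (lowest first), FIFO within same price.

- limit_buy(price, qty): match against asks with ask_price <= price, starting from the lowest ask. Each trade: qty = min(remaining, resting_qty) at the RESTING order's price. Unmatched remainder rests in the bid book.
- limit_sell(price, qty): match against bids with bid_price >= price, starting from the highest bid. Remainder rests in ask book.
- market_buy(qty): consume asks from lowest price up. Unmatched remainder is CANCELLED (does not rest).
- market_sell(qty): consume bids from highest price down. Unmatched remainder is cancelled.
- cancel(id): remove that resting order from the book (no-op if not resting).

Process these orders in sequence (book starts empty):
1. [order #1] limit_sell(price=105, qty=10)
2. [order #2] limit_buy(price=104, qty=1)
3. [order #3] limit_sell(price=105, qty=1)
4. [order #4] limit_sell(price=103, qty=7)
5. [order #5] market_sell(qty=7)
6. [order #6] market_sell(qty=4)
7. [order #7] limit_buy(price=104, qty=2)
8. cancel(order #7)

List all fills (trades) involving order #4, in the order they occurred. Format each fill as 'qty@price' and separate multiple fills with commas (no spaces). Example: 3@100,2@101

After op 1 [order #1] limit_sell(price=105, qty=10): fills=none; bids=[-] asks=[#1:10@105]
After op 2 [order #2] limit_buy(price=104, qty=1): fills=none; bids=[#2:1@104] asks=[#1:10@105]
After op 3 [order #3] limit_sell(price=105, qty=1): fills=none; bids=[#2:1@104] asks=[#1:10@105 #3:1@105]
After op 4 [order #4] limit_sell(price=103, qty=7): fills=#2x#4:1@104; bids=[-] asks=[#4:6@103 #1:10@105 #3:1@105]
After op 5 [order #5] market_sell(qty=7): fills=none; bids=[-] asks=[#4:6@103 #1:10@105 #3:1@105]
After op 6 [order #6] market_sell(qty=4): fills=none; bids=[-] asks=[#4:6@103 #1:10@105 #3:1@105]
After op 7 [order #7] limit_buy(price=104, qty=2): fills=#7x#4:2@103; bids=[-] asks=[#4:4@103 #1:10@105 #3:1@105]
After op 8 cancel(order #7): fills=none; bids=[-] asks=[#4:4@103 #1:10@105 #3:1@105]

Answer: 1@104,2@103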